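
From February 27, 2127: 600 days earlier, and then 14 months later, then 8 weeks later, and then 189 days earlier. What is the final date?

April 27, 2126

Subtracting 600 days from February 27, 2127:
Going back 27 days from February 27, 2127 reaches the end of the previous month; 600 − 27 = 573 left.
January 2127 has 31 days: 573 − 31 = 542 left.
December 2126 has 31 days: 542 − 31 = 511 left.
November 2126 has 30 days: 511 − 30 = 481 left.
October 2126 has 31 days: 481 − 31 = 450 left.
September 2126 has 30 days: 450 − 30 = 420 left.
August 2126 has 31 days: 420 − 31 = 389 left.
July 2126 has 31 days: 389 − 31 = 358 left.
June 2126 has 30 days: 358 − 30 = 328 left.
May 2126 has 31 days: 328 − 31 = 297 left.
April 2126 has 30 days: 297 − 30 = 267 left.
March 2126 has 31 days: 267 − 31 = 236 left.
February 2126 has 28 days (2126 is not a leap year): 236 − 28 = 208 left.
January 2126 has 31 days: 208 − 31 = 177 left.
December 2125 has 31 days: 177 − 31 = 146 left.
November 2125 has 30 days: 146 − 30 = 116 left.
October 2125 has 31 days: 116 − 31 = 85 left.
September 2125 has 30 days: 85 − 30 = 55 left.
August 2125 has 31 days: 55 − 31 = 24 left.
July 2125 has 31 days; 31 − 24 = 7 → July 7, 2125.
Counting forward 14 months from July 7, 2125:
month 7 + 14 = 21, which is month 9 of year 2126 → September 2126.
Day 7 is valid in September, giving September 7, 2126.
Counting forward 8 weeks (= 56 days) from September 7, 2126:
September has 30 days, so 30 − 7 = 23 days remain after September 7, 2126; 56 − 23 = 33 left.
October 2126 has 31 days: 33 − 31 = 2 left.
2 days into November 2126 → November 2, 2126.
Subtracting 189 days from November 2, 2126:
Going back 2 days from November 2, 2126 reaches the end of the previous month; 189 − 2 = 187 left.
October 2126 has 31 days: 187 − 31 = 156 left.
September 2126 has 30 days: 156 − 30 = 126 left.
August 2126 has 31 days: 126 − 31 = 95 left.
July 2126 has 31 days: 95 − 31 = 64 left.
June 2126 has 30 days: 64 − 30 = 34 left.
May 2126 has 31 days: 34 − 31 = 3 left.
April 2126 has 30 days; 30 − 3 = 27 → April 27, 2126.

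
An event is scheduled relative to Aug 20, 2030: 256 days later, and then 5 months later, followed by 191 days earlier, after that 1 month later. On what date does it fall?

Adding 256 days from August 20, 2030:
August has 31 days, so 31 − 20 = 11 days remain after August 20, 2030; 256 − 11 = 245 left.
September 2030 has 30 days: 245 − 30 = 215 left.
October 2030 has 31 days: 215 − 31 = 184 left.
November 2030 has 30 days: 184 − 30 = 154 left.
December 2030 has 31 days: 154 − 31 = 123 left.
January 2031 has 31 days: 123 − 31 = 92 left.
February 2031 has 28 days (2031 is not a leap year): 92 − 28 = 64 left.
March 2031 has 31 days: 64 − 31 = 33 left.
April 2031 has 30 days: 33 − 30 = 3 left.
3 days into May 2031 → May 3, 2031.
Adding 5 months from May 3, 2031:
month 5 + 5 = 10 → October 2031.
Day 3 is valid in October, giving October 3, 2031.
Subtracting 191 days from October 3, 2031:
Going back 3 days from October 3, 2031 reaches the end of the previous month; 191 − 3 = 188 left.
September 2031 has 30 days: 188 − 30 = 158 left.
August 2031 has 31 days: 158 − 31 = 127 left.
July 2031 has 31 days: 127 − 31 = 96 left.
June 2031 has 30 days: 96 − 30 = 66 left.
May 2031 has 31 days: 66 − 31 = 35 left.
April 2031 has 30 days: 35 − 30 = 5 left.
March 2031 has 31 days; 31 − 5 = 26 → March 26, 2031.
Counting forward 1 month from March 26, 2031:
month 3 + 1 = 4 → April 2031.
Day 26 is valid in April, giving April 26, 2031.

April 26, 2031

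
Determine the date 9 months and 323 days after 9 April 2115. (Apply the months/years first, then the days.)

November 27, 2116

Advancing 9 months and 323 days from April 9, 2115: first the month/year part, then the days.
month 4 + 9 = 13, which is month 1 of year 2116 → January 2116.
Day 9 is valid in January, giving January 9, 2116.
Now add 323 days from January 9, 2116.
January has 31 days, so 31 − 9 = 22 days remain after January 9, 2116; 323 − 22 = 301 left.
February 2116 has 29 days (2116 is a leap year): 301 − 29 = 272 left.
March 2116 has 31 days: 272 − 31 = 241 left.
April 2116 has 30 days: 241 − 30 = 211 left.
May 2116 has 31 days: 211 − 31 = 180 left.
June 2116 has 30 days: 180 − 30 = 150 left.
July 2116 has 31 days: 150 − 31 = 119 left.
August 2116 has 31 days: 119 − 31 = 88 left.
September 2116 has 30 days: 88 − 30 = 58 left.
October 2116 has 31 days: 58 − 31 = 27 left.
27 days into November 2116 → November 27, 2116.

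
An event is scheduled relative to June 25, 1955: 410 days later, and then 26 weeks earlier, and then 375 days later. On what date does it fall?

February 17, 1957

Adding 410 days from June 25, 1955:
June has 30 days, so 30 − 25 = 5 days remain after June 25, 1955; 410 − 5 = 405 left.
July 1955 has 31 days: 405 − 31 = 374 left.
August 1955 has 31 days: 374 − 31 = 343 left.
September 1955 has 30 days: 343 − 30 = 313 left.
October 1955 has 31 days: 313 − 31 = 282 left.
November 1955 has 30 days: 282 − 30 = 252 left.
December 1955 has 31 days: 252 − 31 = 221 left.
January 1956 has 31 days: 221 − 31 = 190 left.
February 1956 has 29 days (1956 is a leap year): 190 − 29 = 161 left.
March 1956 has 31 days: 161 − 31 = 130 left.
April 1956 has 30 days: 130 − 30 = 100 left.
May 1956 has 31 days: 100 − 31 = 69 left.
June 1956 has 30 days: 69 − 30 = 39 left.
July 1956 has 31 days: 39 − 31 = 8 left.
8 days into August 1956 → August 8, 1956.
Going back 26 weeks (= 182 days) from August 8, 1956:
Going back 8 days from August 8, 1956 reaches the end of the previous month; 182 − 8 = 174 left.
July 1956 has 31 days: 174 − 31 = 143 left.
June 1956 has 30 days: 143 − 30 = 113 left.
May 1956 has 31 days: 113 − 31 = 82 left.
April 1956 has 30 days: 82 − 30 = 52 left.
March 1956 has 31 days: 52 − 31 = 21 left.
February 1956 has 29 days; 29 − 21 = 8 → February 8, 1956.
Advancing 375 days from February 8, 1956:
February has 29 days, so 29 − 8 = 21 days remain after February 8, 1956; 375 − 21 = 354 left.
March 1956 has 31 days: 354 − 31 = 323 left.
April 1956 has 30 days: 323 − 30 = 293 left.
May 1956 has 31 days: 293 − 31 = 262 left.
June 1956 has 30 days: 262 − 30 = 232 left.
July 1956 has 31 days: 232 − 31 = 201 left.
August 1956 has 31 days: 201 − 31 = 170 left.
September 1956 has 30 days: 170 − 30 = 140 left.
October 1956 has 31 days: 140 − 31 = 109 left.
November 1956 has 30 days: 109 − 30 = 79 left.
December 1956 has 31 days: 79 − 31 = 48 left.
January 1957 has 31 days: 48 − 31 = 17 left.
17 days into February 1957 → February 17, 1957.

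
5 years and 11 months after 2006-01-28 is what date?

Advancing 5 years and 11 months from January 28, 2006.
+5 years → 2011; month 1 + 11 = 12 → December 2011.
Day 28 is valid in December, giving December 28, 2011.

December 28, 2011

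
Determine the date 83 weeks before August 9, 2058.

January 5, 2057

Subtracting 83 weeks = 581 days from August 9, 2058.
Going back 9 days from August 9, 2058 reaches the end of the previous month; 581 − 9 = 572 left.
July 2058 has 31 days: 572 − 31 = 541 left.
June 2058 has 30 days: 541 − 30 = 511 left.
May 2058 has 31 days: 511 − 31 = 480 left.
April 2058 has 30 days: 480 − 30 = 450 left.
March 2058 has 31 days: 450 − 31 = 419 left.
February 2058 has 28 days (2058 is not a leap year): 419 − 28 = 391 left.
January 2058 has 31 days: 391 − 31 = 360 left.
December 2057 has 31 days: 360 − 31 = 329 left.
November 2057 has 30 days: 329 − 30 = 299 left.
October 2057 has 31 days: 299 − 31 = 268 left.
September 2057 has 30 days: 268 − 30 = 238 left.
August 2057 has 31 days: 238 − 31 = 207 left.
July 2057 has 31 days: 207 − 31 = 176 left.
June 2057 has 30 days: 176 − 30 = 146 left.
May 2057 has 31 days: 146 − 31 = 115 left.
April 2057 has 30 days: 115 − 30 = 85 left.
March 2057 has 31 days: 85 − 31 = 54 left.
February 2057 has 28 days (2057 is not a leap year): 54 − 28 = 26 left.
January 2057 has 31 days; 31 − 26 = 5 → January 5, 2057.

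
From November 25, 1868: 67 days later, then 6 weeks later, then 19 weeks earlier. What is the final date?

November 1, 1868

Advancing 67 days from November 25, 1868:
November has 30 days, so 30 − 25 = 5 days remain after November 25, 1868; 67 − 5 = 62 left.
December 1868 has 31 days: 62 − 31 = 31 left.
31 days into January 1869 → January 31, 1869.
Counting forward 6 weeks (= 42 days) from January 31, 1869:
January has 31 days, so 31 − 31 = 0 days remain after January 31, 1869; 42 − 0 = 42 left.
February 1869 has 28 days (1869 is not a leap year): 42 − 28 = 14 left.
14 days into March 1869 → March 14, 1869.
Going back 19 weeks (= 133 days) from March 14, 1869:
Going back 14 days from March 14, 1869 reaches the end of the previous month; 133 − 14 = 119 left.
February 1869 has 28 days (1869 is not a leap year): 119 − 28 = 91 left.
January 1869 has 31 days: 91 − 31 = 60 left.
December 1868 has 31 days: 60 − 31 = 29 left.
November 1868 has 30 days; 30 − 29 = 1 → November 1, 1868.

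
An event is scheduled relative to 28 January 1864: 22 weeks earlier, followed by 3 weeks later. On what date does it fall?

September 17, 1863

Subtracting 22 weeks (= 154 days) from January 28, 1864:
Going back 28 days from January 28, 1864 reaches the end of the previous month; 154 − 28 = 126 left.
December 1863 has 31 days: 126 − 31 = 95 left.
November 1863 has 30 days: 95 − 30 = 65 left.
October 1863 has 31 days: 65 − 31 = 34 left.
September 1863 has 30 days: 34 − 30 = 4 left.
August 1863 has 31 days; 31 − 4 = 27 → August 27, 1863.
Counting forward 3 weeks (= 21 days) from August 27, 1863:
August has 31 days, so 31 − 27 = 4 days remain after August 27, 1863; 21 − 4 = 17 left.
17 days into September 1863 → September 17, 1863.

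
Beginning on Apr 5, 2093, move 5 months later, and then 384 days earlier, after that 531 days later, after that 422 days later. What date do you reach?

Advancing 5 months from April 5, 2093:
month 4 + 5 = 9 → September 2093.
Day 5 is valid in September, giving September 5, 2093.
Subtracting 384 days from September 5, 2093:
Going back 5 days from September 5, 2093 reaches the end of the previous month; 384 − 5 = 379 left.
August 2093 has 31 days: 379 − 31 = 348 left.
July 2093 has 31 days: 348 − 31 = 317 left.
June 2093 has 30 days: 317 − 30 = 287 left.
May 2093 has 31 days: 287 − 31 = 256 left.
April 2093 has 30 days: 256 − 30 = 226 left.
March 2093 has 31 days: 226 − 31 = 195 left.
February 2093 has 28 days (2093 is not a leap year): 195 − 28 = 167 left.
January 2093 has 31 days: 167 − 31 = 136 left.
December 2092 has 31 days: 136 − 31 = 105 left.
November 2092 has 30 days: 105 − 30 = 75 left.
October 2092 has 31 days: 75 − 31 = 44 left.
September 2092 has 30 days: 44 − 30 = 14 left.
August 2092 has 31 days; 31 − 14 = 17 → August 17, 2092.
Adding 531 days from August 17, 2092:
August has 31 days, so 31 − 17 = 14 days remain after August 17, 2092; 531 − 14 = 517 left.
September 2092 has 30 days: 517 − 30 = 487 left.
October 2092 has 31 days: 487 − 31 = 456 left.
November 2092 has 30 days: 456 − 30 = 426 left.
December 2092 has 31 days: 426 − 31 = 395 left.
January 2093 has 31 days: 395 − 31 = 364 left.
February 2093 has 28 days (2093 is not a leap year): 364 − 28 = 336 left.
March 2093 has 31 days: 336 − 31 = 305 left.
April 2093 has 30 days: 305 − 30 = 275 left.
May 2093 has 31 days: 275 − 31 = 244 left.
June 2093 has 30 days: 244 − 30 = 214 left.
July 2093 has 31 days: 214 − 31 = 183 left.
August 2093 has 31 days: 183 − 31 = 152 left.
September 2093 has 30 days: 152 − 30 = 122 left.
October 2093 has 31 days: 122 − 31 = 91 left.
November 2093 has 30 days: 91 − 30 = 61 left.
December 2093 has 31 days: 61 − 31 = 30 left.
30 days into January 2094 → January 30, 2094.
Adding 422 days from January 30, 2094:
January has 31 days, so 31 − 30 = 1 day remains after January 30, 2094; 422 − 1 = 421 left.
February 2094 has 28 days (2094 is not a leap year): 421 − 28 = 393 left.
March 2094 has 31 days: 393 − 31 = 362 left.
April 2094 has 30 days: 362 − 30 = 332 left.
May 2094 has 31 days: 332 − 31 = 301 left.
June 2094 has 30 days: 301 − 30 = 271 left.
July 2094 has 31 days: 271 − 31 = 240 left.
August 2094 has 31 days: 240 − 31 = 209 left.
September 2094 has 30 days: 209 − 30 = 179 left.
October 2094 has 31 days: 179 − 31 = 148 left.
November 2094 has 30 days: 148 − 30 = 118 left.
December 2094 has 31 days: 118 − 31 = 87 left.
January 2095 has 31 days: 87 − 31 = 56 left.
February 2095 has 28 days (2095 is not a leap year): 56 − 28 = 28 left.
28 days into March 2095 → March 28, 2095.

March 28, 2095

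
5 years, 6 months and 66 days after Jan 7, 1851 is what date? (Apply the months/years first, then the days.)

Adding 5 years, 6 months and 66 days from January 7, 1851: first the month/year part, then the days.
+5 years → 1856; month 1 + 6 = 7 → July 1856.
Day 7 is valid in July, giving July 7, 1856.
Now add 66 days from July 7, 1856.
July has 31 days, so 31 − 7 = 24 days remain after July 7, 1856; 66 − 24 = 42 left.
August 1856 has 31 days: 42 − 31 = 11 left.
11 days into September 1856 → September 11, 1856.

September 11, 1856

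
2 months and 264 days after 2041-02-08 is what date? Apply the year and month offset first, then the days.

Advancing 2 months and 264 days from February 8, 2041: first the month/year part, then the days.
month 2 + 2 = 4 → April 2041.
Day 8 is valid in April, giving April 8, 2041.
Now add 264 days from April 8, 2041.
April has 30 days, so 30 − 8 = 22 days remain after April 8, 2041; 264 − 22 = 242 left.
May 2041 has 31 days: 242 − 31 = 211 left.
June 2041 has 30 days: 211 − 30 = 181 left.
July 2041 has 31 days: 181 − 31 = 150 left.
August 2041 has 31 days: 150 − 31 = 119 left.
September 2041 has 30 days: 119 − 30 = 89 left.
October 2041 has 31 days: 89 − 31 = 58 left.
November 2041 has 30 days: 58 − 30 = 28 left.
28 days into December 2041 → December 28, 2041.

December 28, 2041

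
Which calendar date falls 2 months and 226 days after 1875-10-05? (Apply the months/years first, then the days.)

July 18, 1876

Advancing 2 months and 226 days from October 5, 1875: first the month/year part, then the days.
month 10 + 2 = 12 → December 1875.
Day 5 is valid in December, giving December 5, 1875.
Now add 226 days from December 5, 1875.
December has 31 days, so 31 − 5 = 26 days remain after December 5, 1875; 226 − 26 = 200 left.
January 1876 has 31 days: 200 − 31 = 169 left.
February 1876 has 29 days (1876 is a leap year): 169 − 29 = 140 left.
March 1876 has 31 days: 140 − 31 = 109 left.
April 1876 has 30 days: 109 − 30 = 79 left.
May 1876 has 31 days: 79 − 31 = 48 left.
June 1876 has 30 days: 48 − 30 = 18 left.
18 days into July 1876 → July 18, 1876.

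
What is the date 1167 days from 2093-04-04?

Counting forward 1167 days from April 4, 2093.
April has 30 days, so 30 − 4 = 26 days remain after April 4, 2093; 1167 − 26 = 1141 left.
May 2093 has 31 days: 1141 − 31 = 1110 left.
June 2093 has 30 days: 1110 − 30 = 1080 left.
July 2093 has 31 days: 1080 − 31 = 1049 left.
August 2093 has 31 days: 1049 − 31 = 1018 left.
September 2093 has 30 days: 1018 − 30 = 988 left.
October 2093 has 31 days: 988 − 31 = 957 left.
November 2093 has 30 days: 957 − 30 = 927 left.
December 2093 has 31 days: 927 − 31 = 896 left.
January 2094 has 31 days: 896 − 31 = 865 left.
February 2094 has 28 days (2094 is not a leap year): 865 − 28 = 837 left.
March 2094 has 31 days: 837 − 31 = 806 left.
April 2094 has 30 days: 806 − 30 = 776 left.
May 2094 has 31 days: 776 − 31 = 745 left.
June 2094 has 30 days: 745 − 30 = 715 left.
July 2094 has 31 days: 715 − 31 = 684 left.
August 2094 has 31 days: 684 − 31 = 653 left.
September 2094 has 30 days: 653 − 30 = 623 left.
October 2094 has 31 days: 623 − 31 = 592 left.
November 2094 has 30 days: 592 − 30 = 562 left.
December 2094 has 31 days: 562 − 31 = 531 left.
January 2095 has 31 days: 531 − 31 = 500 left.
February 2095 has 28 days (2095 is not a leap year): 500 − 28 = 472 left.
March 2095 has 31 days: 472 − 31 = 441 left.
April 2095 has 30 days: 441 − 30 = 411 left.
May 2095 has 31 days: 411 − 31 = 380 left.
June 2095 has 30 days: 380 − 30 = 350 left.
July 2095 has 31 days: 350 − 31 = 319 left.
August 2095 has 31 days: 319 − 31 = 288 left.
September 2095 has 30 days: 288 − 30 = 258 left.
October 2095 has 31 days: 258 − 31 = 227 left.
November 2095 has 30 days: 227 − 30 = 197 left.
December 2095 has 31 days: 197 − 31 = 166 left.
January 2096 has 31 days: 166 − 31 = 135 left.
February 2096 has 29 days (2096 is a leap year): 135 − 29 = 106 left.
March 2096 has 31 days: 106 − 31 = 75 left.
April 2096 has 30 days: 75 − 30 = 45 left.
May 2096 has 31 days: 45 − 31 = 14 left.
14 days into June 2096 → June 14, 2096.

June 14, 2096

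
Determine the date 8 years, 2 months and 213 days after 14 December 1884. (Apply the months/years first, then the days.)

September 15, 1893

Adding 8 years, 2 months and 213 days from December 14, 1884: first the month/year part, then the days.
+8 years → 1892; month 12 + 2 = 14, which is month 2 of year 1893 → February 1893.
Day 14 is valid in February, giving February 14, 1893.
Now add 213 days from February 14, 1893.
February has 28 days, so 28 − 14 = 14 days remain after February 14, 1893; 213 − 14 = 199 left.
March 1893 has 31 days: 199 − 31 = 168 left.
April 1893 has 30 days: 168 − 30 = 138 left.
May 1893 has 31 days: 138 − 31 = 107 left.
June 1893 has 30 days: 107 − 30 = 77 left.
July 1893 has 31 days: 77 − 31 = 46 left.
August 1893 has 31 days: 46 − 31 = 15 left.
15 days into September 1893 → September 15, 1893.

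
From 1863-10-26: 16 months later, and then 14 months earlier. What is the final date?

Counting forward 16 months from October 26, 1863:
month 10 + 16 = 26, which is month 2 of year 1865 → February 1865.
Day 26 is valid in February, giving February 26, 1865.
Going back 14 months from February 26, 1865:
month 2 − 14 = -12, which is month 12 of year 1863 → December 1863.
Day 26 is valid in December, giving December 26, 1863.

December 26, 1863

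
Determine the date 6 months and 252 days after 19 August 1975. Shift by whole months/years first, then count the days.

October 28, 1976

Advancing 6 months and 252 days from August 19, 1975: first the month/year part, then the days.
month 8 + 6 = 14, which is month 2 of year 1976 → February 1976.
Day 19 is valid in February, giving February 19, 1976.
Now add 252 days from February 19, 1976.
February has 29 days, so 29 − 19 = 10 days remain after February 19, 1976; 252 − 10 = 242 left.
March 1976 has 31 days: 242 − 31 = 211 left.
April 1976 has 30 days: 211 − 30 = 181 left.
May 1976 has 31 days: 181 − 31 = 150 left.
June 1976 has 30 days: 150 − 30 = 120 left.
July 1976 has 31 days: 120 − 31 = 89 left.
August 1976 has 31 days: 89 − 31 = 58 left.
September 1976 has 30 days: 58 − 30 = 28 left.
28 days into October 1976 → October 28, 1976.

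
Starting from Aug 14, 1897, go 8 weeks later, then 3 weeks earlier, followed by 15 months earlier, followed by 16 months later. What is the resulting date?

October 18, 1897

Counting forward 8 weeks (= 56 days) from August 14, 1897:
August has 31 days, so 31 − 14 = 17 days remain after August 14, 1897; 56 − 17 = 39 left.
September 1897 has 30 days: 39 − 30 = 9 left.
9 days into October 1897 → October 9, 1897.
Subtracting 3 weeks (= 21 days) from October 9, 1897:
Going back 9 days from October 9, 1897 reaches the end of the previous month; 21 − 9 = 12 left.
September 1897 has 30 days; 30 − 12 = 18 → September 18, 1897.
Counting back 15 months from September 18, 1897:
month 9 − 15 = -6, which is month 6 of year 1896 → June 1896.
Day 18 is valid in June, giving June 18, 1896.
Advancing 16 months from June 18, 1896:
month 6 + 16 = 22, which is month 10 of year 1897 → October 1897.
Day 18 is valid in October, giving October 18, 1897.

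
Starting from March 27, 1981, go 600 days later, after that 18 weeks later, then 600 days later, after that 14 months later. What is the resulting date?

Counting forward 600 days from March 27, 1981:
March has 31 days, so 31 − 27 = 4 days remain after March 27, 1981; 600 − 4 = 596 left.
April 1981 has 30 days: 596 − 30 = 566 left.
May 1981 has 31 days: 566 − 31 = 535 left.
June 1981 has 30 days: 535 − 30 = 505 left.
July 1981 has 31 days: 505 − 31 = 474 left.
August 1981 has 31 days: 474 − 31 = 443 left.
September 1981 has 30 days: 443 − 30 = 413 left.
October 1981 has 31 days: 413 − 31 = 382 left.
November 1981 has 30 days: 382 − 30 = 352 left.
December 1981 has 31 days: 352 − 31 = 321 left.
January 1982 has 31 days: 321 − 31 = 290 left.
February 1982 has 28 days (1982 is not a leap year): 290 − 28 = 262 left.
March 1982 has 31 days: 262 − 31 = 231 left.
April 1982 has 30 days: 231 − 30 = 201 left.
May 1982 has 31 days: 201 − 31 = 170 left.
June 1982 has 30 days: 170 − 30 = 140 left.
July 1982 has 31 days: 140 − 31 = 109 left.
August 1982 has 31 days: 109 − 31 = 78 left.
September 1982 has 30 days: 78 − 30 = 48 left.
October 1982 has 31 days: 48 − 31 = 17 left.
17 days into November 1982 → November 17, 1982.
Adding 18 weeks (= 126 days) from November 17, 1982:
November has 30 days, so 30 − 17 = 13 days remain after November 17, 1982; 126 − 13 = 113 left.
December 1982 has 31 days: 113 − 31 = 82 left.
January 1983 has 31 days: 82 − 31 = 51 left.
February 1983 has 28 days (1983 is not a leap year): 51 − 28 = 23 left.
23 days into March 1983 → March 23, 1983.
Counting forward 600 days from March 23, 1983:
March has 31 days, so 31 − 23 = 8 days remain after March 23, 1983; 600 − 8 = 592 left.
April 1983 has 30 days: 592 − 30 = 562 left.
May 1983 has 31 days: 562 − 31 = 531 left.
June 1983 has 30 days: 531 − 30 = 501 left.
July 1983 has 31 days: 501 − 31 = 470 left.
August 1983 has 31 days: 470 − 31 = 439 left.
September 1983 has 30 days: 439 − 30 = 409 left.
October 1983 has 31 days: 409 − 31 = 378 left.
November 1983 has 30 days: 378 − 30 = 348 left.
December 1983 has 31 days: 348 − 31 = 317 left.
January 1984 has 31 days: 317 − 31 = 286 left.
February 1984 has 29 days (1984 is a leap year): 286 − 29 = 257 left.
March 1984 has 31 days: 257 − 31 = 226 left.
April 1984 has 30 days: 226 − 30 = 196 left.
May 1984 has 31 days: 196 − 31 = 165 left.
June 1984 has 30 days: 165 − 30 = 135 left.
July 1984 has 31 days: 135 − 31 = 104 left.
August 1984 has 31 days: 104 − 31 = 73 left.
September 1984 has 30 days: 73 − 30 = 43 left.
October 1984 has 31 days: 43 − 31 = 12 left.
12 days into November 1984 → November 12, 1984.
Adding 14 months from November 12, 1984:
month 11 + 14 = 25, which is month 1 of year 1986 → January 1986.
Day 12 is valid in January, giving January 12, 1986.

January 12, 1986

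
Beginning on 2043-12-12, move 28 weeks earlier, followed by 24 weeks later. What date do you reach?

Going back 28 weeks (= 196 days) from December 12, 2043:
Going back 12 days from December 12, 2043 reaches the end of the previous month; 196 − 12 = 184 left.
November 2043 has 30 days: 184 − 30 = 154 left.
October 2043 has 31 days: 154 − 31 = 123 left.
September 2043 has 30 days: 123 − 30 = 93 left.
August 2043 has 31 days: 93 − 31 = 62 left.
July 2043 has 31 days: 62 − 31 = 31 left.
June 2043 has 30 days: 31 − 30 = 1 left.
May 2043 has 31 days; 31 − 1 = 30 → May 30, 2043.
Adding 24 weeks (= 168 days) from May 30, 2043:
May has 31 days, so 31 − 30 = 1 day remains after May 30, 2043; 168 − 1 = 167 left.
June 2043 has 30 days: 167 − 30 = 137 left.
July 2043 has 31 days: 137 − 31 = 106 left.
August 2043 has 31 days: 106 − 31 = 75 left.
September 2043 has 30 days: 75 − 30 = 45 left.
October 2043 has 31 days: 45 − 31 = 14 left.
14 days into November 2043 → November 14, 2043.

November 14, 2043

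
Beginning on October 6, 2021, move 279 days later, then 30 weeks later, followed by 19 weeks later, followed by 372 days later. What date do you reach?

June 26, 2024

Counting forward 279 days from October 6, 2021:
October has 31 days, so 31 − 6 = 25 days remain after October 6, 2021; 279 − 25 = 254 left.
November 2021 has 30 days: 254 − 30 = 224 left.
December 2021 has 31 days: 224 − 31 = 193 left.
January 2022 has 31 days: 193 − 31 = 162 left.
February 2022 has 28 days (2022 is not a leap year): 162 − 28 = 134 left.
March 2022 has 31 days: 134 − 31 = 103 left.
April 2022 has 30 days: 103 − 30 = 73 left.
May 2022 has 31 days: 73 − 31 = 42 left.
June 2022 has 30 days: 42 − 30 = 12 left.
12 days into July 2022 → July 12, 2022.
Counting forward 30 weeks (= 210 days) from July 12, 2022:
July has 31 days, so 31 − 12 = 19 days remain after July 12, 2022; 210 − 19 = 191 left.
August 2022 has 31 days: 191 − 31 = 160 left.
September 2022 has 30 days: 160 − 30 = 130 left.
October 2022 has 31 days: 130 − 31 = 99 left.
November 2022 has 30 days: 99 − 30 = 69 left.
December 2022 has 31 days: 69 − 31 = 38 left.
January 2023 has 31 days: 38 − 31 = 7 left.
7 days into February 2023 → February 7, 2023.
Adding 19 weeks (= 133 days) from February 7, 2023:
February has 28 days, so 28 − 7 = 21 days remain after February 7, 2023; 133 − 21 = 112 left.
March 2023 has 31 days: 112 − 31 = 81 left.
April 2023 has 30 days: 81 − 30 = 51 left.
May 2023 has 31 days: 51 − 31 = 20 left.
20 days into June 2023 → June 20, 2023.
Counting forward 372 days from June 20, 2023:
June has 30 days, so 30 − 20 = 10 days remain after June 20, 2023; 372 − 10 = 362 left.
July 2023 has 31 days: 362 − 31 = 331 left.
August 2023 has 31 days: 331 − 31 = 300 left.
September 2023 has 30 days: 300 − 30 = 270 left.
October 2023 has 31 days: 270 − 31 = 239 left.
November 2023 has 30 days: 239 − 30 = 209 left.
December 2023 has 31 days: 209 − 31 = 178 left.
January 2024 has 31 days: 178 − 31 = 147 left.
February 2024 has 29 days (2024 is a leap year): 147 − 29 = 118 left.
March 2024 has 31 days: 118 − 31 = 87 left.
April 2024 has 30 days: 87 − 30 = 57 left.
May 2024 has 31 days: 57 − 31 = 26 left.
26 days into June 2024 → June 26, 2024.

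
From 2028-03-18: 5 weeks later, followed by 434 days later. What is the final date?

Advancing 5 weeks (= 35 days) from March 18, 2028:
March has 31 days, so 31 − 18 = 13 days remain after March 18, 2028; 35 − 13 = 22 left.
22 days into April 2028 → April 22, 2028.
Advancing 434 days from April 22, 2028:
April has 30 days, so 30 − 22 = 8 days remain after April 22, 2028; 434 − 8 = 426 left.
May 2028 has 31 days: 426 − 31 = 395 left.
June 2028 has 30 days: 395 − 30 = 365 left.
July 2028 has 31 days: 365 − 31 = 334 left.
August 2028 has 31 days: 334 − 31 = 303 left.
September 2028 has 30 days: 303 − 30 = 273 left.
October 2028 has 31 days: 273 − 31 = 242 left.
November 2028 has 30 days: 242 − 30 = 212 left.
December 2028 has 31 days: 212 − 31 = 181 left.
January 2029 has 31 days: 181 − 31 = 150 left.
February 2029 has 28 days (2029 is not a leap year): 150 − 28 = 122 left.
March 2029 has 31 days: 122 − 31 = 91 left.
April 2029 has 30 days: 91 − 30 = 61 left.
May 2029 has 31 days: 61 − 31 = 30 left.
30 days into June 2029 → June 30, 2029.

June 30, 2029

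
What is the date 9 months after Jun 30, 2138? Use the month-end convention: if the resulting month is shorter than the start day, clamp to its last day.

March 30, 2139

Advancing 9 months from June 30, 2138.
month 6 + 9 = 15, which is month 3 of year 2139 → March 2139.
Day 30 is valid in March, giving March 30, 2139.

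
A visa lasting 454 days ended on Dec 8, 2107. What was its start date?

September 10, 2106

Going back 454 days from December 8, 2107.
Going back 8 days from December 8, 2107 reaches the end of the previous month; 454 − 8 = 446 left.
November 2107 has 30 days: 446 − 30 = 416 left.
October 2107 has 31 days: 416 − 31 = 385 left.
September 2107 has 30 days: 385 − 30 = 355 left.
August 2107 has 31 days: 355 − 31 = 324 left.
July 2107 has 31 days: 324 − 31 = 293 left.
June 2107 has 30 days: 293 − 30 = 263 left.
May 2107 has 31 days: 263 − 31 = 232 left.
April 2107 has 30 days: 232 − 30 = 202 left.
March 2107 has 31 days: 202 − 31 = 171 left.
February 2107 has 28 days (2107 is not a leap year): 171 − 28 = 143 left.
January 2107 has 31 days: 143 − 31 = 112 left.
December 2106 has 31 days: 112 − 31 = 81 left.
November 2106 has 30 days: 81 − 30 = 51 left.
October 2106 has 31 days: 51 − 31 = 20 left.
September 2106 has 30 days; 30 − 20 = 10 → September 10, 2106.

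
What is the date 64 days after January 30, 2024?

Adding 64 days from January 30, 2024.
January has 31 days, so 31 − 30 = 1 day remains after January 30, 2024; 64 − 1 = 63 left.
February 2024 has 29 days (2024 is a leap year): 63 − 29 = 34 left.
March 2024 has 31 days: 34 − 31 = 3 left.
3 days into April 2024 → April 3, 2024.

April 3, 2024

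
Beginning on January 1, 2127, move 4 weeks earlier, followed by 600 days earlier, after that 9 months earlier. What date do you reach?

Going back 4 weeks (= 28 days) from January 1, 2127:
Going back 1 day from January 1, 2127 reaches the end of the previous month; 28 − 1 = 27 left.
December 2126 has 31 days; 31 − 27 = 4 → December 4, 2126.
Subtracting 600 days from December 4, 2126:
Going back 4 days from December 4, 2126 reaches the end of the previous month; 600 − 4 = 596 left.
November 2126 has 30 days: 596 − 30 = 566 left.
October 2126 has 31 days: 566 − 31 = 535 left.
September 2126 has 30 days: 535 − 30 = 505 left.
August 2126 has 31 days: 505 − 31 = 474 left.
July 2126 has 31 days: 474 − 31 = 443 left.
June 2126 has 30 days: 443 − 30 = 413 left.
May 2126 has 31 days: 413 − 31 = 382 left.
April 2126 has 30 days: 382 − 30 = 352 left.
March 2126 has 31 days: 352 − 31 = 321 left.
February 2126 has 28 days (2126 is not a leap year): 321 − 28 = 293 left.
January 2126 has 31 days: 293 − 31 = 262 left.
December 2125 has 31 days: 262 − 31 = 231 left.
November 2125 has 30 days: 231 − 30 = 201 left.
October 2125 has 31 days: 201 − 31 = 170 left.
September 2125 has 30 days: 170 − 30 = 140 left.
August 2125 has 31 days: 140 − 31 = 109 left.
July 2125 has 31 days: 109 − 31 = 78 left.
June 2125 has 30 days: 78 − 30 = 48 left.
May 2125 has 31 days: 48 − 31 = 17 left.
April 2125 has 30 days; 30 − 17 = 13 → April 13, 2125.
Counting back 9 months from April 13, 2125:
month 4 − 9 = -5, which is month 7 of year 2124 → July 2124.
Day 13 is valid in July, giving July 13, 2124.

July 13, 2124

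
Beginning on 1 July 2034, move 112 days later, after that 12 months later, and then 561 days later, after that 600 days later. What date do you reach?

Counting forward 112 days from July 1, 2034:
July has 31 days, so 31 − 1 = 30 days remain after July 1, 2034; 112 − 30 = 82 left.
August 2034 has 31 days: 82 − 31 = 51 left.
September 2034 has 30 days: 51 − 30 = 21 left.
21 days into October 2034 → October 21, 2034.
Counting forward 12 months from October 21, 2034:
month 10 + 12 = 22, which is month 10 of year 2035 → October 2035.
Day 21 is valid in October, giving October 21, 2035.
Counting forward 561 days from October 21, 2035:
October has 31 days, so 31 − 21 = 10 days remain after October 21, 2035; 561 − 10 = 551 left.
November 2035 has 30 days: 551 − 30 = 521 left.
December 2035 has 31 days: 521 − 31 = 490 left.
January 2036 has 31 days: 490 − 31 = 459 left.
February 2036 has 29 days (2036 is a leap year): 459 − 29 = 430 left.
March 2036 has 31 days: 430 − 31 = 399 left.
April 2036 has 30 days: 399 − 30 = 369 left.
May 2036 has 31 days: 369 − 31 = 338 left.
June 2036 has 30 days: 338 − 30 = 308 left.
July 2036 has 31 days: 308 − 31 = 277 left.
August 2036 has 31 days: 277 − 31 = 246 left.
September 2036 has 30 days: 246 − 30 = 216 left.
October 2036 has 31 days: 216 − 31 = 185 left.
November 2036 has 30 days: 185 − 30 = 155 left.
December 2036 has 31 days: 155 − 31 = 124 left.
January 2037 has 31 days: 124 − 31 = 93 left.
February 2037 has 28 days (2037 is not a leap year): 93 − 28 = 65 left.
March 2037 has 31 days: 65 − 31 = 34 left.
April 2037 has 30 days: 34 − 30 = 4 left.
4 days into May 2037 → May 4, 2037.
Advancing 600 days from May 4, 2037:
May has 31 days, so 31 − 4 = 27 days remain after May 4, 2037; 600 − 27 = 573 left.
June 2037 has 30 days: 573 − 30 = 543 left.
July 2037 has 31 days: 543 − 31 = 512 left.
August 2037 has 31 days: 512 − 31 = 481 left.
September 2037 has 30 days: 481 − 30 = 451 left.
October 2037 has 31 days: 451 − 31 = 420 left.
November 2037 has 30 days: 420 − 30 = 390 left.
December 2037 has 31 days: 390 − 31 = 359 left.
January 2038 has 31 days: 359 − 31 = 328 left.
February 2038 has 28 days (2038 is not a leap year): 328 − 28 = 300 left.
March 2038 has 31 days: 300 − 31 = 269 left.
April 2038 has 30 days: 269 − 30 = 239 left.
May 2038 has 31 days: 239 − 31 = 208 left.
June 2038 has 30 days: 208 − 30 = 178 left.
July 2038 has 31 days: 178 − 31 = 147 left.
August 2038 has 31 days: 147 − 31 = 116 left.
September 2038 has 30 days: 116 − 30 = 86 left.
October 2038 has 31 days: 86 − 31 = 55 left.
November 2038 has 30 days: 55 − 30 = 25 left.
25 days into December 2038 → December 25, 2038.

December 25, 2038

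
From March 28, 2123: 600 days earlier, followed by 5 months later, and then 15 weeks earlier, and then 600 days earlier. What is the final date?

January 31, 2120

Counting back 600 days from March 28, 2123:
Going back 28 days from March 28, 2123 reaches the end of the previous month; 600 − 28 = 572 left.
February 2123 has 28 days (2123 is not a leap year): 572 − 28 = 544 left.
January 2123 has 31 days: 544 − 31 = 513 left.
December 2122 has 31 days: 513 − 31 = 482 left.
November 2122 has 30 days: 482 − 30 = 452 left.
October 2122 has 31 days: 452 − 31 = 421 left.
September 2122 has 30 days: 421 − 30 = 391 left.
August 2122 has 31 days: 391 − 31 = 360 left.
July 2122 has 31 days: 360 − 31 = 329 left.
June 2122 has 30 days: 329 − 30 = 299 left.
May 2122 has 31 days: 299 − 31 = 268 left.
April 2122 has 30 days: 268 − 30 = 238 left.
March 2122 has 31 days: 238 − 31 = 207 left.
February 2122 has 28 days (2122 is not a leap year): 207 − 28 = 179 left.
January 2122 has 31 days: 179 − 31 = 148 left.
December 2121 has 31 days: 148 − 31 = 117 left.
November 2121 has 30 days: 117 − 30 = 87 left.
October 2121 has 31 days: 87 − 31 = 56 left.
September 2121 has 30 days: 56 − 30 = 26 left.
August 2121 has 31 days; 31 − 26 = 5 → August 5, 2121.
Adding 5 months from August 5, 2121:
month 8 + 5 = 13, which is month 1 of year 2122 → January 2122.
Day 5 is valid in January, giving January 5, 2122.
Subtracting 15 weeks (= 105 days) from January 5, 2122:
Going back 5 days from January 5, 2122 reaches the end of the previous month; 105 − 5 = 100 left.
December 2121 has 31 days: 100 − 31 = 69 left.
November 2121 has 30 days: 69 − 30 = 39 left.
October 2121 has 31 days: 39 − 31 = 8 left.
September 2121 has 30 days; 30 − 8 = 22 → September 22, 2121.
Going back 600 days from September 22, 2121:
Going back 22 days from September 22, 2121 reaches the end of the previous month; 600 − 22 = 578 left.
August 2121 has 31 days: 578 − 31 = 547 left.
July 2121 has 31 days: 547 − 31 = 516 left.
June 2121 has 30 days: 516 − 30 = 486 left.
May 2121 has 31 days: 486 − 31 = 455 left.
April 2121 has 30 days: 455 − 30 = 425 left.
March 2121 has 31 days: 425 − 31 = 394 left.
February 2121 has 28 days (2121 is not a leap year): 394 − 28 = 366 left.
January 2121 has 31 days: 366 − 31 = 335 left.
December 2120 has 31 days: 335 − 31 = 304 left.
November 2120 has 30 days: 304 − 30 = 274 left.
October 2120 has 31 days: 274 − 31 = 243 left.
September 2120 has 30 days: 243 − 30 = 213 left.
August 2120 has 31 days: 213 − 31 = 182 left.
July 2120 has 31 days: 182 − 31 = 151 left.
June 2120 has 30 days: 151 − 30 = 121 left.
May 2120 has 31 days: 121 − 31 = 90 left.
April 2120 has 30 days: 90 − 30 = 60 left.
March 2120 has 31 days: 60 − 31 = 29 left.
February 2120 has 29 days (2120 is a leap year): 29 − 29 = 0 left.
January 2120 has 31 days; 31 − 0 = 31 → January 31, 2120.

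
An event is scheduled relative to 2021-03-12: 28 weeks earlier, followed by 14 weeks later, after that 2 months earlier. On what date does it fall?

October 4, 2020

Going back 28 weeks (= 196 days) from March 12, 2021:
Going back 12 days from March 12, 2021 reaches the end of the previous month; 196 − 12 = 184 left.
February 2021 has 28 days (2021 is not a leap year): 184 − 28 = 156 left.
January 2021 has 31 days: 156 − 31 = 125 left.
December 2020 has 31 days: 125 − 31 = 94 left.
November 2020 has 30 days: 94 − 30 = 64 left.
October 2020 has 31 days: 64 − 31 = 33 left.
September 2020 has 30 days: 33 − 30 = 3 left.
August 2020 has 31 days; 31 − 3 = 28 → August 28, 2020.
Counting forward 14 weeks (= 98 days) from August 28, 2020:
August has 31 days, so 31 − 28 = 3 days remain after August 28, 2020; 98 − 3 = 95 left.
September 2020 has 30 days: 95 − 30 = 65 left.
October 2020 has 31 days: 65 − 31 = 34 left.
November 2020 has 30 days: 34 − 30 = 4 left.
4 days into December 2020 → December 4, 2020.
Going back 2 months from December 4, 2020:
month 12 − 2 = 10 → October 2020.
Day 4 is valid in October, giving October 4, 2020.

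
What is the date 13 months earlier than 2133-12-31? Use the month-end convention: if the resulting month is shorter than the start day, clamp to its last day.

November 30, 2132

Going back 13 months from December 31, 2133.
month 12 − 13 = -1, which is month 11 of year 2132 → November 2132.
November 2132 has only 30 days and the start was day 31, so the date clamps to November 30, 2132.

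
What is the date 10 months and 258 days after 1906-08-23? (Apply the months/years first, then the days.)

Adding 10 months and 258 days from August 23, 1906: first the month/year part, then the days.
month 8 + 10 = 18, which is month 6 of year 1907 → June 1907.
Day 23 is valid in June, giving June 23, 1907.
Now add 258 days from June 23, 1907.
June has 30 days, so 30 − 23 = 7 days remain after June 23, 1907; 258 − 7 = 251 left.
July 1907 has 31 days: 251 − 31 = 220 left.
August 1907 has 31 days: 220 − 31 = 189 left.
September 1907 has 30 days: 189 − 30 = 159 left.
October 1907 has 31 days: 159 − 31 = 128 left.
November 1907 has 30 days: 128 − 30 = 98 left.
December 1907 has 31 days: 98 − 31 = 67 left.
January 1908 has 31 days: 67 − 31 = 36 left.
February 1908 has 29 days (1908 is a leap year): 36 − 29 = 7 left.
7 days into March 1908 → March 7, 1908.

March 7, 1908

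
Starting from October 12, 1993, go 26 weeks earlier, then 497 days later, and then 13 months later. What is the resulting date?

Going back 26 weeks (= 182 days) from October 12, 1993:
Going back 12 days from October 12, 1993 reaches the end of the previous month; 182 − 12 = 170 left.
September 1993 has 30 days: 170 − 30 = 140 left.
August 1993 has 31 days: 140 − 31 = 109 left.
July 1993 has 31 days: 109 − 31 = 78 left.
June 1993 has 30 days: 78 − 30 = 48 left.
May 1993 has 31 days: 48 − 31 = 17 left.
April 1993 has 30 days; 30 − 17 = 13 → April 13, 1993.
Advancing 497 days from April 13, 1993:
April has 30 days, so 30 − 13 = 17 days remain after April 13, 1993; 497 − 17 = 480 left.
May 1993 has 31 days: 480 − 31 = 449 left.
June 1993 has 30 days: 449 − 30 = 419 left.
July 1993 has 31 days: 419 − 31 = 388 left.
August 1993 has 31 days: 388 − 31 = 357 left.
September 1993 has 30 days: 357 − 30 = 327 left.
October 1993 has 31 days: 327 − 31 = 296 left.
November 1993 has 30 days: 296 − 30 = 266 left.
December 1993 has 31 days: 266 − 31 = 235 left.
January 1994 has 31 days: 235 − 31 = 204 left.
February 1994 has 28 days (1994 is not a leap year): 204 − 28 = 176 left.
March 1994 has 31 days: 176 − 31 = 145 left.
April 1994 has 30 days: 145 − 30 = 115 left.
May 1994 has 31 days: 115 − 31 = 84 left.
June 1994 has 30 days: 84 − 30 = 54 left.
July 1994 has 31 days: 54 − 31 = 23 left.
23 days into August 1994 → August 23, 1994.
Advancing 13 months from August 23, 1994:
month 8 + 13 = 21, which is month 9 of year 1995 → September 1995.
Day 23 is valid in September, giving September 23, 1995.

September 23, 1995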